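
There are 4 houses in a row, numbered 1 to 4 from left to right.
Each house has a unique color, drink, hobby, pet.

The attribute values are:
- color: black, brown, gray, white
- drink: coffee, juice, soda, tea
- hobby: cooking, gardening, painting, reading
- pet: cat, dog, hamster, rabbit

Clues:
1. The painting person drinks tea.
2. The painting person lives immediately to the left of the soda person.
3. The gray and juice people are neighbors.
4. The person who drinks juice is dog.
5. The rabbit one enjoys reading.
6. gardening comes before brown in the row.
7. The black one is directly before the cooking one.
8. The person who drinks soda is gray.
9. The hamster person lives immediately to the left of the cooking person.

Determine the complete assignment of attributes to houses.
Solution:

House | Color | Drink | Hobby | Pet
-----------------------------------
  1   | black | tea | painting | hamster
  2   | gray | soda | cooking | cat
  3   | white | juice | gardening | dog
  4   | brown | coffee | reading | rabbit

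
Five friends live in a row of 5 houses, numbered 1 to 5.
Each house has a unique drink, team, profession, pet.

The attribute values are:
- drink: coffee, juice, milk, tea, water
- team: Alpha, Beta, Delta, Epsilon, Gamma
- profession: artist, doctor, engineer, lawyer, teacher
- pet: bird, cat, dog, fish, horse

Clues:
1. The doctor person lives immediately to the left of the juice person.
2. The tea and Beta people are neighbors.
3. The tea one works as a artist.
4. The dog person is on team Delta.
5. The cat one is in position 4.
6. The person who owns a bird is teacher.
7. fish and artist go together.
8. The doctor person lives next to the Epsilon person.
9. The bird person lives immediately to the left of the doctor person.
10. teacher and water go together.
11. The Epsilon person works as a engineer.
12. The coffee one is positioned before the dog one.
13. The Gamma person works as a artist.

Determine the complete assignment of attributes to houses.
Solution:

House | Drink | Team | Profession | Pet
---------------------------------------
  1   | tea | Gamma | artist | fish
  2   | water | Beta | teacher | bird
  3   | coffee | Alpha | doctor | horse
  4   | juice | Epsilon | engineer | cat
  5   | milk | Delta | lawyer | dog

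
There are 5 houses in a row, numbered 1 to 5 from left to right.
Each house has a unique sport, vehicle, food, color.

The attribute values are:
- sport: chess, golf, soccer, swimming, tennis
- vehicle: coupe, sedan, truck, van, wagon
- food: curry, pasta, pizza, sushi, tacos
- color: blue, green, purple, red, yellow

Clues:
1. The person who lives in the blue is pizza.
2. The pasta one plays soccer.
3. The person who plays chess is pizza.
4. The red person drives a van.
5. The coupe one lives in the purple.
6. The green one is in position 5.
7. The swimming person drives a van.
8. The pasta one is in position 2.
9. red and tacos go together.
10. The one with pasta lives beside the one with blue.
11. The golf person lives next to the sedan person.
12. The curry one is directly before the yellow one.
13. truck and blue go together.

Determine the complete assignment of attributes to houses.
Solution:

House | Sport | Vehicle | Food | Color
--------------------------------------
  1   | golf | coupe | curry | purple
  2   | soccer | sedan | pasta | yellow
  3   | chess | truck | pizza | blue
  4   | swimming | van | tacos | red
  5   | tennis | wagon | sushi | green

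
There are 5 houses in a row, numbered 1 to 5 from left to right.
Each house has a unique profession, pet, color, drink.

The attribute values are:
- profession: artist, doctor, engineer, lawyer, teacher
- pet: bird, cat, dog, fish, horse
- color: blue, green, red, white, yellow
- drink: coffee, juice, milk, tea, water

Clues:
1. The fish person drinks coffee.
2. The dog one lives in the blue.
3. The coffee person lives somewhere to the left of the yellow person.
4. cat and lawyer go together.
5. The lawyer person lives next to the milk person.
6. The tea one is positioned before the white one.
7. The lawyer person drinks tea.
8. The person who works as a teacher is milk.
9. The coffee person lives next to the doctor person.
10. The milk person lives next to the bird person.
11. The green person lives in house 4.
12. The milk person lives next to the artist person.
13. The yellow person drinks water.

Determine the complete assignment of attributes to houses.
Solution:

House | Profession | Pet | Color | Drink
----------------------------------------
  1   | lawyer | cat | red | tea
  2   | teacher | dog | blue | milk
  3   | artist | bird | white | juice
  4   | engineer | fish | green | coffee
  5   | doctor | horse | yellow | water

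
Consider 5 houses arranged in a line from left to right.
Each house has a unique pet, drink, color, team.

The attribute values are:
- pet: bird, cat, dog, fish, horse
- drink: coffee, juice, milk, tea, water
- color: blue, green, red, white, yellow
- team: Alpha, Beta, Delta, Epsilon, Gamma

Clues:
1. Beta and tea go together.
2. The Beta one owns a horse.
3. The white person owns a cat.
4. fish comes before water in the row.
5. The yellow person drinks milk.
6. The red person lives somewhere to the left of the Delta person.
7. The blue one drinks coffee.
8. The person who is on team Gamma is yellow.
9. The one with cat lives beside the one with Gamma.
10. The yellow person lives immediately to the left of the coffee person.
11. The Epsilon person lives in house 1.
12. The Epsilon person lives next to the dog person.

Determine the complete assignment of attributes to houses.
Solution:

House | Pet | Drink | Color | Team
----------------------------------
  1   | cat | juice | white | Epsilon
  2   | dog | milk | yellow | Gamma
  3   | fish | coffee | blue | Alpha
  4   | horse | tea | red | Beta
  5   | bird | water | green | Delta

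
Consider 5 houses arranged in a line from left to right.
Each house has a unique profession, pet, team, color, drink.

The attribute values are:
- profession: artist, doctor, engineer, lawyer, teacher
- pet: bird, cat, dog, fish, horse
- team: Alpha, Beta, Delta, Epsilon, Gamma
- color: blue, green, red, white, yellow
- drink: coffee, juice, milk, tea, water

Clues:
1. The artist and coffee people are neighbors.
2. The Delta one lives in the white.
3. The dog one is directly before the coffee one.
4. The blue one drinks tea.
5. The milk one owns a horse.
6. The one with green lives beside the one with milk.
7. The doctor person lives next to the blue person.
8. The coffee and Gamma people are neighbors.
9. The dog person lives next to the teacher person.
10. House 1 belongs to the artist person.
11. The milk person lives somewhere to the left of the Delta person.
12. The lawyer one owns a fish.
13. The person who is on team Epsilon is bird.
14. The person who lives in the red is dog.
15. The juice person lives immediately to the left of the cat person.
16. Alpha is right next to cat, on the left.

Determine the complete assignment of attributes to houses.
Solution:

House | Profession | Pet | Team | Color | Drink
-----------------------------------------------
  1   | artist | dog | Alpha | red | juice
  2   | teacher | cat | Beta | green | coffee
  3   | doctor | horse | Gamma | yellow | milk
  4   | engineer | bird | Epsilon | blue | tea
  5   | lawyer | fish | Delta | white | water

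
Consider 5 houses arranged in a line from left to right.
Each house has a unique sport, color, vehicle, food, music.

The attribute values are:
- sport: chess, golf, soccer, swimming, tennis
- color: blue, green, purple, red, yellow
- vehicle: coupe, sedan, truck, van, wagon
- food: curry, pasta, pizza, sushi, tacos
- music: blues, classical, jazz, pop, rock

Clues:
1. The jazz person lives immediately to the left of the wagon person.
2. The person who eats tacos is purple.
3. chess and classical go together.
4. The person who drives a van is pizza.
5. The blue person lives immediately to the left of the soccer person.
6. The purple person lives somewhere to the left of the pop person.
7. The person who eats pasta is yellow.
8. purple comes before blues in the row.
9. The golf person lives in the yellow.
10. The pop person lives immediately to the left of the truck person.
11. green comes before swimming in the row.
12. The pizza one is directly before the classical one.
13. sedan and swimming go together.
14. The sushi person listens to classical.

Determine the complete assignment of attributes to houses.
Solution:

House | Sport | Color | Vehicle | Food | Music
----------------------------------------------
  1   | tennis | green | van | pizza | jazz
  2   | chess | blue | wagon | sushi | classical
  3   | soccer | purple | coupe | tacos | rock
  4   | swimming | red | sedan | curry | pop
  5   | golf | yellow | truck | pasta | blues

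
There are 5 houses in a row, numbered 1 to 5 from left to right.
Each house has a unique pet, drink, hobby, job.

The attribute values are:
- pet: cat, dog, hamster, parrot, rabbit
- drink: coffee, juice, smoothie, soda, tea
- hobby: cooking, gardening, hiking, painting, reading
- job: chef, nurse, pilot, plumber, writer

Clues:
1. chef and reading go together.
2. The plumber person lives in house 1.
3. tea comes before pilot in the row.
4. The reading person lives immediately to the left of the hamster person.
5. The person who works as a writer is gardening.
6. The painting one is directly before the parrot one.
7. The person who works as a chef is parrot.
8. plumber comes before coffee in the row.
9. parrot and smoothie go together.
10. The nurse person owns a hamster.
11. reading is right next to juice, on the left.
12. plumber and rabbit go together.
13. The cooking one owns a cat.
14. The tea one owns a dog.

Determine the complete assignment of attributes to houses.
Solution:

House | Pet | Drink | Hobby | Job
---------------------------------
  1   | rabbit | soda | painting | plumber
  2   | parrot | smoothie | reading | chef
  3   | hamster | juice | hiking | nurse
  4   | dog | tea | gardening | writer
  5   | cat | coffee | cooking | pilot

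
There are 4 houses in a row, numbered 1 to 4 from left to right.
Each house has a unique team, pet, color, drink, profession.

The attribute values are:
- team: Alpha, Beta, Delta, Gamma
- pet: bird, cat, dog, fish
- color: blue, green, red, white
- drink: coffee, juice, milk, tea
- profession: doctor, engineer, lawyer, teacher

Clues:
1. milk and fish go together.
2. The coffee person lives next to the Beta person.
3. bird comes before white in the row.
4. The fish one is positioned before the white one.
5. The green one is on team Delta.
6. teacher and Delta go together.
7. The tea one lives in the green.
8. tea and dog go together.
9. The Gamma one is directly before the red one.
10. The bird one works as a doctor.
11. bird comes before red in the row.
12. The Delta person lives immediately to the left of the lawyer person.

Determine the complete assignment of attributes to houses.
Solution:

House | Team | Pet | Color | Drink | Profession
-----------------------------------------------
  1   | Gamma | bird | blue | coffee | doctor
  2   | Beta | fish | red | milk | engineer
  3   | Delta | dog | green | tea | teacher
  4   | Alpha | cat | white | juice | lawyer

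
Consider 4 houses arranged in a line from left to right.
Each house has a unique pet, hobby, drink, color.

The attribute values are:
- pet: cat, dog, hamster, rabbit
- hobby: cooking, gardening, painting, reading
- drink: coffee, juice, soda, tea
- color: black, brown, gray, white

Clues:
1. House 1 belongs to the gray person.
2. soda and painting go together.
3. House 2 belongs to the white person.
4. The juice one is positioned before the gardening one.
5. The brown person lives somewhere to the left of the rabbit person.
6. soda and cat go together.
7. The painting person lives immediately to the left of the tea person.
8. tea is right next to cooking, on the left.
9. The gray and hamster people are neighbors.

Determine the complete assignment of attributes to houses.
Solution:

House | Pet | Hobby | Drink | Color
-----------------------------------
  1   | cat | painting | soda | gray
  2   | hamster | reading | tea | white
  3   | dog | cooking | juice | brown
  4   | rabbit | gardening | coffee | black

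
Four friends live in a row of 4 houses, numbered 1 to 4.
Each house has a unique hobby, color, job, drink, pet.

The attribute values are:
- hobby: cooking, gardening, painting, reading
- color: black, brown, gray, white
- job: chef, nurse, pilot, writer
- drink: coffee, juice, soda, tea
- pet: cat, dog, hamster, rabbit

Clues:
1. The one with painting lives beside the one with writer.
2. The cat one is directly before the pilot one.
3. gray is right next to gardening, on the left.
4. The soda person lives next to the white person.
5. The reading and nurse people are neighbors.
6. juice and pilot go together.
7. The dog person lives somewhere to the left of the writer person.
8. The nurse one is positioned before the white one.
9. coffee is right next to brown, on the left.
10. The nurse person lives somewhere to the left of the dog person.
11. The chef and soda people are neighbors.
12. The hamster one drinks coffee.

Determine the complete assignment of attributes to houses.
Solution:

House | Hobby | Color | Job | Drink | Pet
-----------------------------------------
  1   | reading | gray | chef | coffee | hamster
  2   | gardening | brown | nurse | soda | cat
  3   | painting | white | pilot | juice | dog
  4   | cooking | black | writer | tea | rabbit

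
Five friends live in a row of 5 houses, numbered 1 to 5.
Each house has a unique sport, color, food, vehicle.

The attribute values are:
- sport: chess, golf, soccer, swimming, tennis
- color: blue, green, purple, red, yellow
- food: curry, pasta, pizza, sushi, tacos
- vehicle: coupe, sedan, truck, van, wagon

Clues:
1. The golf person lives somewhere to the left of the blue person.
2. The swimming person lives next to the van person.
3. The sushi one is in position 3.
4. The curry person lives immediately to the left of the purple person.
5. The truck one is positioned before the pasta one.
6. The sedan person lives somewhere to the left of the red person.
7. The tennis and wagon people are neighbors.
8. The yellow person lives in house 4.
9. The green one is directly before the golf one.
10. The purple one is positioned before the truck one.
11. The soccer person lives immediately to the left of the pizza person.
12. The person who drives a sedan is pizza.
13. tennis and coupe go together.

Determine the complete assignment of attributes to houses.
Solution:

House | Sport | Color | Food | Vehicle
--------------------------------------
  1   | tennis | green | curry | coupe
  2   | golf | purple | tacos | wagon
  3   | soccer | blue | sushi | truck
  4   | swimming | yellow | pizza | sedan
  5   | chess | red | pasta | van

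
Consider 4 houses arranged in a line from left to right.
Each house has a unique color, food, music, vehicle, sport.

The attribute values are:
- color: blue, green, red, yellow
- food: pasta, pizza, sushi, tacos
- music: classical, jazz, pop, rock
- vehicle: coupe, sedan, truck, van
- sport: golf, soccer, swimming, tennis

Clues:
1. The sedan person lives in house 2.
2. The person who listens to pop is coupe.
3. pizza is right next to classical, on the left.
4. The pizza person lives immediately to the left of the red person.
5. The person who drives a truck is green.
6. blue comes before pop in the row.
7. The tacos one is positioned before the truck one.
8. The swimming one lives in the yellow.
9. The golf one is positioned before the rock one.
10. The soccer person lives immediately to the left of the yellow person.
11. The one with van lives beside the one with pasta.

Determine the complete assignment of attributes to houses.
Solution:

House | Color | Food | Music | Vehicle | Sport
----------------------------------------------
  1   | blue | pizza | jazz | van | golf
  2   | red | pasta | classical | sedan | soccer
  3   | yellow | tacos | pop | coupe | swimming
  4   | green | sushi | rock | truck | tennis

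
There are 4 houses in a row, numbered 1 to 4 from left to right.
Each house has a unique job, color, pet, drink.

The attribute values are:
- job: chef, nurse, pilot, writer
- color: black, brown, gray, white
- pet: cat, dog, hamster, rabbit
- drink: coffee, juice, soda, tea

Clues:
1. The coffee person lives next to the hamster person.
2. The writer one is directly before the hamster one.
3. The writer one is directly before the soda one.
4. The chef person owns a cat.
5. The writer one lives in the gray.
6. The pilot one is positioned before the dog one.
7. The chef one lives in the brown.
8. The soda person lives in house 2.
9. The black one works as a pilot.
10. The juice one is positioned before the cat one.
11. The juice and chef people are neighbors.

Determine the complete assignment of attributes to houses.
Solution:

House | Job | Color | Pet | Drink
---------------------------------
  1   | writer | gray | rabbit | coffee
  2   | pilot | black | hamster | soda
  3   | nurse | white | dog | juice
  4   | chef | brown | cat | tea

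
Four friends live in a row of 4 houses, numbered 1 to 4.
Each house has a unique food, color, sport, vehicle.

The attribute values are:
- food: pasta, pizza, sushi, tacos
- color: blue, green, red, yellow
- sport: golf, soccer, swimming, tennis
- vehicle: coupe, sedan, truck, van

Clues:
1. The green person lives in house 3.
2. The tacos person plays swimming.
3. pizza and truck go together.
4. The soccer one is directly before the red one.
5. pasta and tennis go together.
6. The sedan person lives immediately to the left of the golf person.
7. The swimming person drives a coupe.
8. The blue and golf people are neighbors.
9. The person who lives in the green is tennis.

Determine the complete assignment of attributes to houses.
Solution:

House | Food | Color | Sport | Vehicle
--------------------------------------
  1   | sushi | blue | soccer | sedan
  2   | pizza | red | golf | truck
  3   | pasta | green | tennis | van
  4   | tacos | yellow | swimming | coupe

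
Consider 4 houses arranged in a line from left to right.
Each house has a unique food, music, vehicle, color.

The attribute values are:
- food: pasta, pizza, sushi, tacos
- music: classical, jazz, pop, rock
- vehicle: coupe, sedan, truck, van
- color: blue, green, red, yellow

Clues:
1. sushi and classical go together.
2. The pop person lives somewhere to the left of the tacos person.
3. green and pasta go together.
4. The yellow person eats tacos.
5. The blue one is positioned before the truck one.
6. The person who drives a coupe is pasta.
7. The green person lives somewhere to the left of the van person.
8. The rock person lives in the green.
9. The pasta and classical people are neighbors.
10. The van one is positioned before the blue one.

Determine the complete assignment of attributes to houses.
Solution:

House | Food | Music | Vehicle | Color
--------------------------------------
  1   | pasta | rock | coupe | green
  2   | sushi | classical | van | red
  3   | pizza | pop | sedan | blue
  4   | tacos | jazz | truck | yellow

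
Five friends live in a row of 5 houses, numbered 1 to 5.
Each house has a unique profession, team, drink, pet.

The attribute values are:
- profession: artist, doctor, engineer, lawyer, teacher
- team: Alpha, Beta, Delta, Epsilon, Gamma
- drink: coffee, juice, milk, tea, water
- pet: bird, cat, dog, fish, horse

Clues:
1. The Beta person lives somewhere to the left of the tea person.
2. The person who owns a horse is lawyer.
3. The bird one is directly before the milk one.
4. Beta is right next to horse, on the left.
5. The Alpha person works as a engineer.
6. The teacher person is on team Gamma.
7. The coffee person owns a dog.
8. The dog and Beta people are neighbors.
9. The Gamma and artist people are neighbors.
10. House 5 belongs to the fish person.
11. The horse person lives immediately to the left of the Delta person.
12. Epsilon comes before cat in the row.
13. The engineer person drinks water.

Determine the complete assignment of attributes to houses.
Solution:

House | Profession | Team | Drink | Pet
---------------------------------------
  1   | teacher | Gamma | coffee | dog
  2   | artist | Beta | juice | bird
  3   | lawyer | Epsilon | milk | horse
  4   | doctor | Delta | tea | cat
  5   | engineer | Alpha | water | fish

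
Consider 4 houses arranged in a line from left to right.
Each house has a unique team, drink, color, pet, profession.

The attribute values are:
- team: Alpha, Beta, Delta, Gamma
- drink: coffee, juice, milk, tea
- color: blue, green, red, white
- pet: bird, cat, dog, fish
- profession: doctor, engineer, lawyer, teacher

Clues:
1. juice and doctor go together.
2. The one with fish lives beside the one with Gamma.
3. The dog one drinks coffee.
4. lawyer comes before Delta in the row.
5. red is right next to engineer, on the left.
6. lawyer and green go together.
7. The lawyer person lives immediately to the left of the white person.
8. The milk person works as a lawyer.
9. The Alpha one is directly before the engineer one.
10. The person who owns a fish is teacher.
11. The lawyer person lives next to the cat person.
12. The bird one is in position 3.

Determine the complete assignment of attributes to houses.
Solution:

House | Team | Drink | Color | Pet | Profession
-----------------------------------------------
  1   | Alpha | tea | red | fish | teacher
  2   | Gamma | coffee | blue | dog | engineer
  3   | Beta | milk | green | bird | lawyer
  4   | Delta | juice | white | cat | doctor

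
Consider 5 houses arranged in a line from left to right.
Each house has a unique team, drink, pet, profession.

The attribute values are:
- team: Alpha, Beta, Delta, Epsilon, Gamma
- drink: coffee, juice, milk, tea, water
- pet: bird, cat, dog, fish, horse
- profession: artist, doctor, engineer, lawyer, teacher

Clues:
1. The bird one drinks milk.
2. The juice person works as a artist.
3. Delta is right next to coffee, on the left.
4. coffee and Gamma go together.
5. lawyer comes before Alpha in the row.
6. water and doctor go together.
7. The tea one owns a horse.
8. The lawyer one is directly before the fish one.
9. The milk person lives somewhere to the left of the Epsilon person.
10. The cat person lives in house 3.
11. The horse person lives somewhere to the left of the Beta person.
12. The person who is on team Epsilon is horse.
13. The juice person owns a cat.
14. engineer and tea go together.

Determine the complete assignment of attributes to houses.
Solution:

House | Team | Drink | Pet | Profession
---------------------------------------
  1   | Delta | milk | bird | lawyer
  2   | Gamma | coffee | fish | teacher
  3   | Alpha | juice | cat | artist
  4   | Epsilon | tea | horse | engineer
  5   | Beta | water | dog | doctor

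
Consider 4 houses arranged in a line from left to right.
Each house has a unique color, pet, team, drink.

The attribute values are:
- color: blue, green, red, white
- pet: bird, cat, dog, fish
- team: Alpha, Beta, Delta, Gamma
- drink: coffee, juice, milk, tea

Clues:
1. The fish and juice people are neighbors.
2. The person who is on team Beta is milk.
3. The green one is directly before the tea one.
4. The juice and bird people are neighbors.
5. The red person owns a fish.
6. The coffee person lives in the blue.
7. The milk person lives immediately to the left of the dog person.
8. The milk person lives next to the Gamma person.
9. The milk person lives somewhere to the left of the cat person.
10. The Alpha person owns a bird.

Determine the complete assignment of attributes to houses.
Solution:

House | Color | Pet | Team | Drink
----------------------------------
  1   | red | fish | Beta | milk
  2   | green | dog | Gamma | juice
  3   | white | bird | Alpha | tea
  4   | blue | cat | Delta | coffee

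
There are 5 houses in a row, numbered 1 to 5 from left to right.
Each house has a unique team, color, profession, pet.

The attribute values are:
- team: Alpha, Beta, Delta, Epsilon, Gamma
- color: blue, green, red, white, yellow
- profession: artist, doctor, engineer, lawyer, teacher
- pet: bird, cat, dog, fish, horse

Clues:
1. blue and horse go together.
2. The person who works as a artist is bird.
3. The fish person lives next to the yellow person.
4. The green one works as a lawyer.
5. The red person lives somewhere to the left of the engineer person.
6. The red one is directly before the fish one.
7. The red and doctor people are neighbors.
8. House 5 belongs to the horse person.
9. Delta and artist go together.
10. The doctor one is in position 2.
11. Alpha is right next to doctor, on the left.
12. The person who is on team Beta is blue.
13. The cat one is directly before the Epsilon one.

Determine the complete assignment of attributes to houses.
Solution:

House | Team | Color | Profession | Pet
---------------------------------------
  1   | Alpha | red | teacher | cat
  2   | Epsilon | white | doctor | fish
  3   | Delta | yellow | artist | bird
  4   | Gamma | green | lawyer | dog
  5   | Beta | blue | engineer | horse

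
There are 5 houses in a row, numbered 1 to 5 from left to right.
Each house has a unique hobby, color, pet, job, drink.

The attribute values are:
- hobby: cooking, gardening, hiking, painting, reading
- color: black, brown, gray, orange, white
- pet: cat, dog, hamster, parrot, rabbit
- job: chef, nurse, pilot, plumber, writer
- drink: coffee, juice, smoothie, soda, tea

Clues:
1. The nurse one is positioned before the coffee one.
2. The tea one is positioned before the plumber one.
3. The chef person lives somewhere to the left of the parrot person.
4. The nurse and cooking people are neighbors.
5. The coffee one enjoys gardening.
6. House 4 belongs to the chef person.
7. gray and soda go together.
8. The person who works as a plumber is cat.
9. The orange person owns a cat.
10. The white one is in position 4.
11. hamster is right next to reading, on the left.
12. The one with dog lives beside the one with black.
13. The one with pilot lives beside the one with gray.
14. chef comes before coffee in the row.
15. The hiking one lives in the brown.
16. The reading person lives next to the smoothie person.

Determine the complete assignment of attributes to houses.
Solution:

House | Hobby | Color | Pet | Job | Drink
-----------------------------------------
  1   | hiking | brown | hamster | pilot | tea
  2   | reading | gray | rabbit | nurse | soda
  3   | cooking | orange | cat | plumber | smoothie
  4   | painting | white | dog | chef | juice
  5   | gardening | black | parrot | writer | coffee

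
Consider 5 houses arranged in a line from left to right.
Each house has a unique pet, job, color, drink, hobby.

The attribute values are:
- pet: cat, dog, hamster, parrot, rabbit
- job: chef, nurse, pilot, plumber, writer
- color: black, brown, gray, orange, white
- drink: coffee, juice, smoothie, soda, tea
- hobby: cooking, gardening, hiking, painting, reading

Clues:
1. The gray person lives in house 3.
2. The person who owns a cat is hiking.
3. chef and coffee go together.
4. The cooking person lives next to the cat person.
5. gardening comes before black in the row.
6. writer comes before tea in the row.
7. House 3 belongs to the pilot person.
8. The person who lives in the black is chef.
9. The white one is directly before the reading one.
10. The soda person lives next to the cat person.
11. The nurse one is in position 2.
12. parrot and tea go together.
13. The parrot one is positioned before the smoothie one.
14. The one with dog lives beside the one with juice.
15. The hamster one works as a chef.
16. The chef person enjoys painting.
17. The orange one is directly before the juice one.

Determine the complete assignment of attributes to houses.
Solution:

House | Pet | Job | Color | Drink | Hobby
-----------------------------------------
  1   | dog | writer | orange | soda | cooking
  2   | cat | nurse | white | juice | hiking
  3   | parrot | pilot | gray | tea | reading
  4   | rabbit | plumber | brown | smoothie | gardening
  5   | hamster | chef | black | coffee | painting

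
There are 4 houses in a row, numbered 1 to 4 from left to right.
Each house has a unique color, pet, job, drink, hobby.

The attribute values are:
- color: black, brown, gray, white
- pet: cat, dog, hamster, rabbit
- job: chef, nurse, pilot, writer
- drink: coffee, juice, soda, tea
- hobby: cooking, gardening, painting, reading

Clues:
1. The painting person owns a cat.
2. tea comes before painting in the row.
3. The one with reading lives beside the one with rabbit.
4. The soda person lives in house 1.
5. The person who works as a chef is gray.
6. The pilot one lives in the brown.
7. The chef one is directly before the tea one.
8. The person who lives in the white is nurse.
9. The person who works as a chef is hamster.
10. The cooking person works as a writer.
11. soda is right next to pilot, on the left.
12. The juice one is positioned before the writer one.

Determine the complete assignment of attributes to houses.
Solution:

House | Color | Pet | Job | Drink | Hobby
-----------------------------------------
  1   | gray | hamster | chef | soda | reading
  2   | brown | rabbit | pilot | tea | gardening
  3   | white | cat | nurse | juice | painting
  4   | black | dog | writer | coffee | cooking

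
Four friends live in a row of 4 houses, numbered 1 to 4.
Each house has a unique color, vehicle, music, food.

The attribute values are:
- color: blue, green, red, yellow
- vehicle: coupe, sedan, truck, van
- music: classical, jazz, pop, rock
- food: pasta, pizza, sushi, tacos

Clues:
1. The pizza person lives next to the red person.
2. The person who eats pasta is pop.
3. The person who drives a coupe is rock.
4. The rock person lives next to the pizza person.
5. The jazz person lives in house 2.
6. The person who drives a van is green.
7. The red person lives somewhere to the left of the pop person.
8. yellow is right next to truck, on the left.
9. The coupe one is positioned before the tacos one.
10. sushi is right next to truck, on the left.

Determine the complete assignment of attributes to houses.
Solution:

House | Color | Vehicle | Music | Food
--------------------------------------
  1   | yellow | coupe | rock | sushi
  2   | blue | truck | jazz | pizza
  3   | red | sedan | classical | tacos
  4   | green | van | pop | pasta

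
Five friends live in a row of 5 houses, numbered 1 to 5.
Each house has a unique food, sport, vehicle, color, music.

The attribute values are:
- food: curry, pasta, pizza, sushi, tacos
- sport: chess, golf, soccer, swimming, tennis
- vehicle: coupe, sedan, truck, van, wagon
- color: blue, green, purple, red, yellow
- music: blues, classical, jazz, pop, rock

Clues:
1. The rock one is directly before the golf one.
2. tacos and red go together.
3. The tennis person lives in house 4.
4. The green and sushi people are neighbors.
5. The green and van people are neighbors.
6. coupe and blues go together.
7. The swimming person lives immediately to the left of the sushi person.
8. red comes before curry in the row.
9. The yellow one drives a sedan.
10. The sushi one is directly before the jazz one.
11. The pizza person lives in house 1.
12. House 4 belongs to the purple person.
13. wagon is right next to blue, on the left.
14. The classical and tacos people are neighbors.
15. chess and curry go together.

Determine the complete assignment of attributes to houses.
Solution:

House | Food | Sport | Vehicle | Color | Music
----------------------------------------------
  1   | pizza | swimming | wagon | green | rock
  2   | sushi | golf | van | blue | classical
  3   | tacos | soccer | truck | red | jazz
  4   | pasta | tennis | coupe | purple | blues
  5   | curry | chess | sedan | yellow | pop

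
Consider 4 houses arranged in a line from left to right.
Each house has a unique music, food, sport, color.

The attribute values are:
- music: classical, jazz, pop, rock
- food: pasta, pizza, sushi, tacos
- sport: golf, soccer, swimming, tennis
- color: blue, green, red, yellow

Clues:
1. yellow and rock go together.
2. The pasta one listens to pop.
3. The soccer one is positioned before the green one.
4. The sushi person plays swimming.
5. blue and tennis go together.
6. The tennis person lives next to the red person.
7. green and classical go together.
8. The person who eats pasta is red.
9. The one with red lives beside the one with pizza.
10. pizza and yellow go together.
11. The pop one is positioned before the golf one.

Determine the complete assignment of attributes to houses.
Solution:

House | Music | Food | Sport | Color
------------------------------------
  1   | jazz | tacos | tennis | blue
  2   | pop | pasta | soccer | red
  3   | rock | pizza | golf | yellow
  4   | classical | sushi | swimming | green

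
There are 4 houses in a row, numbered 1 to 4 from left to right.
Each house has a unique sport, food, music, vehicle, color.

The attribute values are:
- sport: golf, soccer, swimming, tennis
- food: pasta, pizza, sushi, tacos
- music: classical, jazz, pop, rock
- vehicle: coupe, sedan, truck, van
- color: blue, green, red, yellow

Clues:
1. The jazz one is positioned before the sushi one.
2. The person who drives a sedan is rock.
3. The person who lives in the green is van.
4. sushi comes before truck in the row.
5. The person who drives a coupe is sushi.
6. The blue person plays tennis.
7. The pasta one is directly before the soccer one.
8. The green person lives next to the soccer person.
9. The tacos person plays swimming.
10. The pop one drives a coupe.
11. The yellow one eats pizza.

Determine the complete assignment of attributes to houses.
Solution:

House | Sport | Food | Music | Vehicle | Color
----------------------------------------------
  1   | golf | pasta | jazz | van | green
  2   | soccer | pizza | rock | sedan | yellow
  3   | tennis | sushi | pop | coupe | blue
  4   | swimming | tacos | classical | truck | red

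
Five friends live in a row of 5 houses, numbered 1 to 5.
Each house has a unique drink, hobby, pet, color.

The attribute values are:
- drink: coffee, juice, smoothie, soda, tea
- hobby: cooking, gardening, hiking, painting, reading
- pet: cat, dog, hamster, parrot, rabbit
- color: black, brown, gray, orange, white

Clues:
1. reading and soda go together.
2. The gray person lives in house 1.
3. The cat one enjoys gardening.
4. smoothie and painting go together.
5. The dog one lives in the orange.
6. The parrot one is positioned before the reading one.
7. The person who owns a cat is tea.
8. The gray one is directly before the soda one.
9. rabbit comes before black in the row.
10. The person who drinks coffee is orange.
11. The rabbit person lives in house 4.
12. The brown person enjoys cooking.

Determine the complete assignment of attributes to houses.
Solution:

House | Drink | Hobby | Pet | Color
-----------------------------------
  1   | smoothie | painting | parrot | gray
  2   | soda | reading | hamster | white
  3   | coffee | hiking | dog | orange
  4   | juice | cooking | rabbit | brown
  5   | tea | gardening | cat | black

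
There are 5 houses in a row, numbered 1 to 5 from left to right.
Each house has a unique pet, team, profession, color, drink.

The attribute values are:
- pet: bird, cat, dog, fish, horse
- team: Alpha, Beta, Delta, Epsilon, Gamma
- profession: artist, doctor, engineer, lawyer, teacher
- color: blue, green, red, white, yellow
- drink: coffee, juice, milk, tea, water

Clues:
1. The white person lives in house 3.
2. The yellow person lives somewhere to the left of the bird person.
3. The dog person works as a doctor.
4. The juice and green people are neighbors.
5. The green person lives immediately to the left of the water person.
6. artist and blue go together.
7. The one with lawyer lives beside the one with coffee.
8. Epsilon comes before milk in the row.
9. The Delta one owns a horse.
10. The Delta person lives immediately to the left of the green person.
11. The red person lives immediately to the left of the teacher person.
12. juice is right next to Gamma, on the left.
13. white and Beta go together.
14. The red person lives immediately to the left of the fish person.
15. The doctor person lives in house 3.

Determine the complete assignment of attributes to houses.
Solution:

House | Pet | Team | Profession | Color | Drink
-----------------------------------------------
  1   | horse | Delta | lawyer | red | juice
  2   | fish | Gamma | teacher | green | coffee
  3   | dog | Beta | doctor | white | water
  4   | cat | Epsilon | engineer | yellow | tea
  5   | bird | Alpha | artist | blue | milk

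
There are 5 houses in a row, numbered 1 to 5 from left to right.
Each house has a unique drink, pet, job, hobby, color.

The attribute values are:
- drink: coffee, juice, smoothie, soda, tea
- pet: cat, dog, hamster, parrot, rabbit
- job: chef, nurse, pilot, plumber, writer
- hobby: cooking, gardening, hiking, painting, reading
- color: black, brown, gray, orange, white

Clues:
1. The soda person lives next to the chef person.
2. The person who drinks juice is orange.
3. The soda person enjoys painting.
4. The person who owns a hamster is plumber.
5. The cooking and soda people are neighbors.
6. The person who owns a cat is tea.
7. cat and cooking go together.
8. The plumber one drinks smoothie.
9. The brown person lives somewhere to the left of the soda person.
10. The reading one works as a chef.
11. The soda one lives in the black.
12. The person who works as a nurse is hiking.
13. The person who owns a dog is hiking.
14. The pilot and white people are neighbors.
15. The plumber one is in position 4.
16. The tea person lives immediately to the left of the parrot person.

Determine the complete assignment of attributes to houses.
Solution:

House | Drink | Pet | Job | Hobby | Color
-----------------------------------------
  1   | tea | cat | writer | cooking | brown
  2   | soda | parrot | pilot | painting | black
  3   | coffee | rabbit | chef | reading | white
  4   | smoothie | hamster | plumber | gardening | gray
  5   | juice | dog | nurse | hiking | orange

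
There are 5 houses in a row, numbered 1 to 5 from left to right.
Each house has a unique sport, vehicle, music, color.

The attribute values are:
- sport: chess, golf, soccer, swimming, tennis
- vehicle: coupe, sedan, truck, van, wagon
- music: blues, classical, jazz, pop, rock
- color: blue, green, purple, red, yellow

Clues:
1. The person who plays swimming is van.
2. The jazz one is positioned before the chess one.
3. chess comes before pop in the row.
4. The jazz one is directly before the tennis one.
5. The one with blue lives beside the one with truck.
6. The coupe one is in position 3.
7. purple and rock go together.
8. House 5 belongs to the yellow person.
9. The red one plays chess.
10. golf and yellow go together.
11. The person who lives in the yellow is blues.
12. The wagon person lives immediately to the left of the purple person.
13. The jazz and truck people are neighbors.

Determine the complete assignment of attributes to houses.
Solution:

House | Sport | Vehicle | Music | Color
---------------------------------------
  1   | soccer | wagon | jazz | blue
  2   | tennis | truck | rock | purple
  3   | chess | coupe | classical | red
  4   | swimming | van | pop | green
  5   | golf | sedan | blues | yellow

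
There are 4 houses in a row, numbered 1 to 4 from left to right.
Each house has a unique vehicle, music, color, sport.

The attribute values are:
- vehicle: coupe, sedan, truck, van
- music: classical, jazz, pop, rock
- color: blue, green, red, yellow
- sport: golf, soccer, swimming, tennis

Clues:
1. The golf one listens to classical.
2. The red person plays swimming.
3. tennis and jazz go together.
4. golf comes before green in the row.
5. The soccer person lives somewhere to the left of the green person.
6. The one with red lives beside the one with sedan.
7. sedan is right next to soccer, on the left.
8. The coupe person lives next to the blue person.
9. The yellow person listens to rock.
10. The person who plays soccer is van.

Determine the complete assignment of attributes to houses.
Solution:

House | Vehicle | Music | Color | Sport
---------------------------------------
  1   | coupe | pop | red | swimming
  2   | sedan | classical | blue | golf
  3   | van | rock | yellow | soccer
  4   | truck | jazz | green | tennis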